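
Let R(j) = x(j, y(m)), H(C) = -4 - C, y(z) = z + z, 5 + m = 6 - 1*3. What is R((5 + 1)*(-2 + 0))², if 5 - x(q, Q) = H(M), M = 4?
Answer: 169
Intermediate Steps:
m = -2 (m = -5 + (6 - 1*3) = -5 + (6 - 3) = -5 + 3 = -2)
y(z) = 2*z
x(q, Q) = 13 (x(q, Q) = 5 - (-4 - 1*4) = 5 - (-4 - 4) = 5 - 1*(-8) = 5 + 8 = 13)
R(j) = 13
R((5 + 1)*(-2 + 0))² = 13² = 169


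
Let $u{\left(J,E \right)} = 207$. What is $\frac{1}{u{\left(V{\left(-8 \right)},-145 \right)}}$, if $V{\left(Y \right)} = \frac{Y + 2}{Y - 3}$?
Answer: $\frac{1}{207} \approx 0.0048309$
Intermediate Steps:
$V{\left(Y \right)} = \frac{2 + Y}{-3 + Y}$
$\frac{1}{u{\left(V{\left(-8 \right)},-145 \right)}} = \frac{1}{207}$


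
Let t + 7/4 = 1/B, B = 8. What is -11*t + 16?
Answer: 271/8 ≈ 33.875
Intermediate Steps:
t = -13/8 (t = -7/4 + 1/8 = -7/4 + ⅛ = -13/8 ≈ -1.6250)
-11*t + 16 = -11*(-13/8) + 16 = 143/8 + 16 = 271/8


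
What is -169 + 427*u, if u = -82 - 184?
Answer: -113751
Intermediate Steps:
u = -266
-169 + 427*u = -169 + 427*(-266) = -169 - 113582 = -113751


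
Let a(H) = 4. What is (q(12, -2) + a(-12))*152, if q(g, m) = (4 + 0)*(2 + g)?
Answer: 9120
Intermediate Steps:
q(g, m) = 8 + 4*g (q(g, m) = 4*(2 + g) = 8 + 4*g)
(q(12, -2) + a(-12))*152 = ((8 + 4*12) + 4)*152 = ((8 + 48) + 4)*152 = (56 + 4)*152 = 60*152 = 9120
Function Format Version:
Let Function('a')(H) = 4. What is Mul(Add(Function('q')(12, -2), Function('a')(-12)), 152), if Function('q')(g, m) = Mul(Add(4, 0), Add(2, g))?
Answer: 9120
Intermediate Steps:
Function('q')(g, m) = Add(8, Mul(4, g)) (Function('q')(g, m) = Mul(4, Add(2, g)) = Add(8, Mul(4, g)))
Mul(Add(Function('q')(12, -2), Function('a')(-12)), 152) = Mul(Add(Add(8, Mul(4, 12)), 4), 152) = Mul(Add(Add(8, 48), 4), 152) = Mul(Add(56, 4), 152) = Mul(60, 152) = 9120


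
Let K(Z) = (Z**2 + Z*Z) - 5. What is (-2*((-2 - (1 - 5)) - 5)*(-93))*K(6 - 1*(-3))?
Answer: -87606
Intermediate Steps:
K(Z) = -5 + 2*Z**2 (K(Z) = (Z**2 + Z**2) - 5 = 2*Z**2 - 5 = -5 + 2*Z**2)
(-2*((-2 - (1 - 5)) - 5)*(-93))*K(6 - 1*(-3)) = (-2*((-2 - (1 - 5)) - 5)*(-93))*(-5 + 2*(6 - 1*(-3))**2) = (-2*((-2 - 1*(-4)) - 5)*(-93))*(-5 + 2*(6 + 3)**2) = (-2*((-2 + 4) - 5)*(-93))*(-5 + 2*9**2) = (-2*(2 - 5)*(-93))*(-5 + 2*81) = (-2*(-3)*(-93))*(-5 + 162) = (6*(-93))*157 = -558*157 = -87606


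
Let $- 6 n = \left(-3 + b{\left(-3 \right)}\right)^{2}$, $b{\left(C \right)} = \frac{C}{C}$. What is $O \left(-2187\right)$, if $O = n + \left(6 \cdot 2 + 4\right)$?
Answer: $-33534$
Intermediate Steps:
$b{\left(C \right)} = 1$
$n = - \frac{2}{3}$ ($n = - \frac{\left(-3 + 1\right)^{2}}{6} = - \frac{\left(-2\right)^{2}}{6} = \left(- \frac{1}{6}\right) 4 = - \frac{2}{3} \approx -0.66667$)
$O = \frac{46}{3}$ ($O = - \frac{2}{3} + \left(6 \cdot 2 + 4\right) = - \frac{2}{3} + \left(12 + 4\right) = - \frac{2}{3} + 16 = \frac{46}{3} \approx 15.333$)
$O \left(-2187\right) = \frac{46}{3} \left(-2187\right) = -33534$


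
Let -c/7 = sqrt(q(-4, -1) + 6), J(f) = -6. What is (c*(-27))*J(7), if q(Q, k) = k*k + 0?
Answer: -1134*sqrt(7) ≈ -3000.3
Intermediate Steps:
q(Q, k) = k**2 (q(Q, k) = k**2 + 0 = k**2)
c = -7*sqrt(7) (c = -7*sqrt((-1)**2 + 6) = -7*sqrt(1 + 6) = -7*sqrt(7) ≈ -18.520)
(c*(-27))*J(7) = (-7*sqrt(7)*(-27))*(-6) = (189*sqrt(7))*(-6) = -1134*sqrt(7)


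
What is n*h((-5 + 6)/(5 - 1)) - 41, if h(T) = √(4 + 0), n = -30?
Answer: -101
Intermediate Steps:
h(T) = 2 (h(T) = √4 = 2)
n*h((-5 + 6)/(5 - 1)) - 41 = -30*2 - 41 = -60 - 41 = -101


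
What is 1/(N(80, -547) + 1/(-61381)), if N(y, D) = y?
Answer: 61381/4910479 ≈ 0.012500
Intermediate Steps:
1/(N(80, -547) + 1/(-61381)) = 1/(80 + 1/(-61381)) = 1/(80 - 1/61381) = 1/(4910479/61381) = 61381/4910479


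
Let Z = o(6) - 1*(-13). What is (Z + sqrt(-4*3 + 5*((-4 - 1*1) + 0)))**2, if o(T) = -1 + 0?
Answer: (12 + I*sqrt(37))**2 ≈ 107.0 + 145.99*I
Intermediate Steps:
o(T) = -1
Z = 12 (Z = -1 - 1*(-13) = -1 + 13 = 12)
(Z + sqrt(-4*3 + 5*((-4 - 1*1) + 0)))**2 = (12 + sqrt(-4*3 + 5*((-4 - 1*1) + 0)))**2 = (12 + sqrt(-12 + 5*((-4 - 1) + 0)))**2 = (12 + sqrt(-12 + 5*(-5 + 0)))**2 = (12 + sqrt(-12 + 5*(-5)))**2 = (12 + sqrt(-12 - 25))**2 = (12 + sqrt(-37))**2 = (12 + I*sqrt(37))**2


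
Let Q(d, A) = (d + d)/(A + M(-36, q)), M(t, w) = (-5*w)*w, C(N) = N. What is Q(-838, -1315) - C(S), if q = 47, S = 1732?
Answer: -5351461/3090 ≈ -1731.9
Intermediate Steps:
M(t, w) = -5*w²
Q(d, A) = 2*d/(-11045 + A) (Q(d, A) = (d + d)/(A - 5*47²) = (2*d)/(A - 5*2209) = (2*d)/(A - 11045) = (2*d)/(-11045 + A) = 2*d/(-11045 + A))
Q(-838, -1315) - C(S) = 2*(-838)/(-11045 - 1315) - 1*1732 = 2*(-838)/(-12360) - 1732 = 2*(-838)*(-1/12360) - 1732 = 419/3090 - 1732 = -5351461/3090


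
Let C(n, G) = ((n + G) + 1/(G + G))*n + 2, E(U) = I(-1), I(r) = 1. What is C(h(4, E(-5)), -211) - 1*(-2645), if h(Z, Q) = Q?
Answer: 1028413/422 ≈ 2437.0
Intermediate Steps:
E(U) = 1
C(n, G) = 2 + n*(G + n + 1/(2*G)) (C(n, G) = ((G + n) + 1/(2*G))*n + 2 = (G + n + 1/(2*G))*n + 2 = n*(G + n + 1/(2*G)) + 2 = 2 + n*(G + n + 1/(2*G)))
C(h(4, E(-5)), -211) - 1*(-2645) = (2 + 1² - 211*1 + (½)*1/(-211)) - 1*(-2645) = (2 + 1 - 211 + (½)*1*(-1/211)) + 2645 = (2 + 1 - 211 - 1/422) + 2645 = -87777/422 + 2645 = 1028413/422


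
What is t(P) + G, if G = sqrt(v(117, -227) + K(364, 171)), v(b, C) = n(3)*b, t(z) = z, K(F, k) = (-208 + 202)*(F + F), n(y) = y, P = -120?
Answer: -120 + I*sqrt(4017) ≈ -120.0 + 63.38*I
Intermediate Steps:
K(F, k) = -12*F
v(b, C) = 3*b
G = I*sqrt(4017) (G = sqrt(3*117 - 12*364) = sqrt(351 - 4368) = sqrt(-4017) = I*sqrt(4017) ≈ 63.38*I)
t(P) + G = -120 + I*sqrt(4017)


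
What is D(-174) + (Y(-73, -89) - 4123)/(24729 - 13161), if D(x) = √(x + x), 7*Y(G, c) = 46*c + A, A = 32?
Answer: -32923/80976 + 2*I*√87 ≈ -0.40658 + 18.655*I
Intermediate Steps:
Y(G, c) = 32/7 + 46*c/7 (Y(G, c) = (46*c + 32)/7 = (32 + 46*c)/7 = 32/7 + 46*c/7)
D(x) = √2*√x (D(x) = √(2*x) = √2*√x)
D(-174) + (Y(-73, -89) - 4123)/(24729 - 13161) = √2*√(-174) + ((32/7 + (46/7)*(-89)) - 4123)/(24729 - 13161) = √2*(I*√174) + ((32/7 - 4094/7) - 4123)/11568 = 2*I*√87 + (-4062/7 - 4123)*(1/11568) = 2*I*√87 - 32923/7*1/11568 = 2*I*√87 - 32923/80976 = -32923/80976 + 2*I*√87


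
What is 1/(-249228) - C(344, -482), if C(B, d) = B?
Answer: -85734433/249228 ≈ -344.00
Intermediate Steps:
1/(-249228) - C(344, -482) = 1/(-249228) - 1*344 = -1/249228 - 344 = -85734433/249228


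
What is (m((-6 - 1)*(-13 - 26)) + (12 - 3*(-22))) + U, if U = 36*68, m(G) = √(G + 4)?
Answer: 2526 + √277 ≈ 2542.6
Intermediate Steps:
m(G) = √(4 + G)
U = 2448
(m((-6 - 1)*(-13 - 26)) + (12 - 3*(-22))) + U = (√(4 + (-6 - 1)*(-13 - 26)) + (12 - 3*(-22))) + 2448 = (√(4 - 7*(-39)) + (12 + 66)) + 2448 = (√(4 + 273) + 78) + 2448 = (√277 + 78) + 2448 = (78 + √277) + 2448 = 2526 + √277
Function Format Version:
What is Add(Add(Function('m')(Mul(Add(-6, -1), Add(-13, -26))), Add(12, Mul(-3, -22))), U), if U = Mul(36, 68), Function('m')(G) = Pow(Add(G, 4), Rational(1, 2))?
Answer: Add(2526, Pow(277, Rational(1, 2))) ≈ 2542.6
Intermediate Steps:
Function('m')(G) = Pow(Add(4, G), Rational(1, 2))
U = 2448
Add(Add(Function('m')(Mul(Add(-6, -1), Add(-13, -26))), Add(12, Mul(-3, -22))), U) = Add(Add(Pow(Add(4, Mul(Add(-6, -1), Add(-13, -26))), Rational(1, 2)), Add(12, Mul(-3, -22))), 2448) = Add(Add(Pow(Add(4, Mul(-7, -39)), Rational(1, 2)), Add(12, 66)), 2448) = Add(Add(Pow(Add(4, 273), Rational(1, 2)), 78), 2448) = Add(Add(Pow(277, Rational(1, 2)), 78), 2448) = Add(Add(78, Pow(277, Rational(1, 2))), 2448) = Add(2526, Pow(277, Rational(1, 2)))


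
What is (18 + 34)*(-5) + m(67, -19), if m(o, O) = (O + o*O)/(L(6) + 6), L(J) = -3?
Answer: -2072/3 ≈ -690.67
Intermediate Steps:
m(o, O) = O/3 + O*o/3 (m(o, O) = (O + o*O)/(-3 + 6) = (O + O*o)/3 = (O + O*o)*(1/3) = O/3 + O*o/3)
(18 + 34)*(-5) + m(67, -19) = (18 + 34)*(-5) + (1/3)*(-19)*(1 + 67) = 52*(-5) + (1/3)*(-19)*68 = -260 - 1292/3 = -2072/3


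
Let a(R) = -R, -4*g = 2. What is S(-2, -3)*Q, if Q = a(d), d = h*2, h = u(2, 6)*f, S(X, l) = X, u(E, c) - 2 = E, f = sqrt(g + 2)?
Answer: 8*sqrt(6) ≈ 19.596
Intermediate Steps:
g = -1/2 (g = -1/4*2 = -1/2 ≈ -0.50000)
f = sqrt(6)/2 (f = sqrt(-1/2 + 2) = sqrt(3/2) = sqrt(6)/2 ≈ 1.2247)
u(E, c) = 2 + E
h = 2*sqrt(6) (h = (2 + 2)*(sqrt(6)/2) = 4*(sqrt(6)/2) = 2*sqrt(6) ≈ 4.8990)
d = 4*sqrt(6) (d = (2*sqrt(6))*2 = 4*sqrt(6) ≈ 9.7980)
Q = -4*sqrt(6) ≈ -9.7980
S(-2, -3)*Q = -(-8)*sqrt(6) = 8*sqrt(6)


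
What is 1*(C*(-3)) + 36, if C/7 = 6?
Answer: -90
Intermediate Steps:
C = 42 (C = 7*6 = 42)
1*(C*(-3)) + 36 = 1*(42*(-3)) + 36 = 1*(-126) + 36 = -126 + 36 = -90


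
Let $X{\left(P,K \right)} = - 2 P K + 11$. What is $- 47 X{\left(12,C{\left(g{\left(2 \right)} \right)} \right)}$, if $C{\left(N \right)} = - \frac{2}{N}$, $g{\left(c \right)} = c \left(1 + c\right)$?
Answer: $-893$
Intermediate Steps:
$X{\left(P,K \right)} = 11 - 2 K P$ ($X{\left(P,K \right)} = - 2 K P + 11 = 11 - 2 K P$)
$- 47 X{\left(12,C{\left(g{\left(2 \right)} \right)} \right)} = - 47 \left(11 - 2 \left(- \frac{2}{2 \left(1 + 2\right)}\right) 12\right) = - 47 \left(11 - 2 \left(- \frac{2}{2 \cdot 3}\right) 12\right) = - 47 \left(11 - 2 \left(- \frac{2}{6}\right) 12\right) = - 47 \left(11 - 2 \left(\left(-2\right) \frac{1}{6}\right) 12\right) = - 47 \left(11 - \left(- \frac{2}{3}\right) 12\right) = - 47 \left(11 + 8\right) = \left(-47\right) 19 = -893$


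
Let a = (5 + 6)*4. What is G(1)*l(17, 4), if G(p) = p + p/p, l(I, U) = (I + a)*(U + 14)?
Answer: 2196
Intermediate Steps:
a = 44 (a = 11*4 = 44)
l(I, U) = (14 + U)*(44 + I) (l(I, U) = (I + 44)*(U + 14) = (44 + I)*(14 + U) = (14 + U)*(44 + I))
G(p) = 1 + p (G(p) = p + 1 = 1 + p)
G(1)*l(17, 4) = (1 + 1)*(616 + 14*17 + 44*4 + 17*4) = 2*(616 + 238 + 176 + 68) = 2*1098 = 2196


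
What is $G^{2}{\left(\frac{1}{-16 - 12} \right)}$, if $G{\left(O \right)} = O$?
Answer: $\frac{1}{784} \approx 0.0012755$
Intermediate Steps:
$G^{2}{\left(\frac{1}{-16 - 12} \right)} = \left(\frac{1}{-16 - 12}\right)^{2} = \left(\frac{1}{-28}\right)^{2} = \left(- \frac{1}{28}\right)^{2} = \frac{1}{784}$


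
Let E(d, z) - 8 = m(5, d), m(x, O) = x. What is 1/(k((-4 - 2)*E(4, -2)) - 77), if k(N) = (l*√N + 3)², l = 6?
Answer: -I/(36*√78 + 2876*I) ≈ -0.00034351 - 3.7975e-5*I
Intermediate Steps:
E(d, z) = 13 (E(d, z) = 8 + 5 = 13)
k(N) = (3 + 6*√N)² (k(N) = (6*√N + 3)² = (3 + 6*√N)²)
1/(k((-4 - 2)*E(4, -2)) - 77) = 1/(9*(1 + 2*√((-4 - 2)*13))² - 77) = 1/(9*(1 + 2*√(-6*13))² - 77) = 1/(9*(1 + 2*√(-78))² - 77) = 1/(9*(1 + 2*(I*√78))² - 77) = 1/(9*(1 + 2*I*√78)² - 77) = 1/(-77 + 9*(1 + 2*I*√78)²)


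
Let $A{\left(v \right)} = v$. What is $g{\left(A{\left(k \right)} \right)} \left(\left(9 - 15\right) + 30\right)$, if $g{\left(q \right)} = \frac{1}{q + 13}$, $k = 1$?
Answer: $\frac{12}{7} \approx 1.7143$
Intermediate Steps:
$g{\left(q \right)} = \frac{1}{13 + q}$
$g{\left(A{\left(k \right)} \right)} \left(\left(9 - 15\right) + 30\right) = \frac{\left(9 - 15\right) + 30}{13 + 1} = \frac{\left(9 - 15\right) + 30}{14} = \frac{-6 + 30}{14} = \frac{1}{14} \cdot 24 = \frac{12}{7}$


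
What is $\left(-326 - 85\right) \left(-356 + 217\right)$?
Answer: $57129$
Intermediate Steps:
$\left(-326 - 85\right) \left(-356 + 217\right) = \left(-411\right) \left(-139\right) = 57129$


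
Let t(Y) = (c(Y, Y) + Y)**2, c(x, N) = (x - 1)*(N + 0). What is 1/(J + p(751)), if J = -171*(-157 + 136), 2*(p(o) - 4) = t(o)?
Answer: 2/318097135191 ≈ 6.2874e-12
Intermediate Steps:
c(x, N) = N*(-1 + x) (c(x, N) = (-1 + x)*N = N*(-1 + x))
t(Y) = (Y + Y*(-1 + Y))**2 (t(Y) = (Y*(-1 + Y) + Y)**2 = (Y + Y*(-1 + Y))**2)
p(o) = 4 + o**4/2
J = 3591 (J = -171*(-21) = 3591)
1/(J + p(751)) = 1/(3591 + (4 + (1/2)*751**4)) = 1/(3591 + (4 + (1/2)*318097128001)) = 1/(3591 + (4 + 318097128001/2)) = 1/(3591 + 318097128009/2) = 1/(318097135191/2) = 2/318097135191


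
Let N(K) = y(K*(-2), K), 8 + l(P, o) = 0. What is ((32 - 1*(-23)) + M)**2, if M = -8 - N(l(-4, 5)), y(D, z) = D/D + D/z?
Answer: 2304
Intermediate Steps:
y(D, z) = 1 + D/z
l(P, o) = -8 (l(P, o) = -8 + 0 = -8)
N(K) = -1 (N(K) = (K*(-2) + K)/K = (-2*K + K)/K = (-K)/K = -1)
M = -7 (M = -8 - 1*(-1) = -8 + 1 = -7)
((32 - 1*(-23)) + M)**2 = ((32 - 1*(-23)) - 7)**2 = ((32 + 23) - 7)**2 = (55 - 7)**2 = 48**2 = 2304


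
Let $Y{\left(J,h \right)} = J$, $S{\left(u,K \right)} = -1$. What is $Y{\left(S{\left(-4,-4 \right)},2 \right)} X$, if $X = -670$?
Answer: $670$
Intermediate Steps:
$Y{\left(S{\left(-4,-4 \right)},2 \right)} X = \left(-1\right) \left(-670\right) = 670$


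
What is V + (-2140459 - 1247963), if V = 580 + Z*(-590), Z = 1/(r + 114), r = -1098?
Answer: -1666817969/492 ≈ -3.3878e+6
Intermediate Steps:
Z = -1/984 (Z = 1/(-1098 + 114) = 1/(-984) = -1/984 ≈ -0.0010163)
V = 285655/492 (V = 580 - 1/984*(-590) = 580 + 295/492 = 285655/492 ≈ 580.60)
V + (-2140459 - 1247963) = 285655/492 + (-2140459 - 1247963) = 285655/492 - 3388422 = -1666817969/492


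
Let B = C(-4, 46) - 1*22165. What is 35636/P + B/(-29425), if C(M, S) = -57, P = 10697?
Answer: 1286298034/314759225 ≈ 4.0866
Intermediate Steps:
B = -22222 (B = -57 - 1*22165 = -57 - 22165 = -22222)
35636/P + B/(-29425) = 35636/10697 - 22222/(-29425) = 35636*(1/10697) - 22222*(-1/29425) = 35636/10697 + 22222/29425 = 1286298034/314759225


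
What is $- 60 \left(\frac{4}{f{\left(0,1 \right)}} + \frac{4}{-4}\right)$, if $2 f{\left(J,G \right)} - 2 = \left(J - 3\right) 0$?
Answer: $-180$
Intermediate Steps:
$f{\left(J,G \right)} = 1$ ($f{\left(J,G \right)} = 1 + \frac{\left(J - 3\right) 0}{2} = 1 + \frac{\left(-3 + J\right) 0}{2} = 1 + \frac{1}{2} \cdot 0 = 1 + 0 = 1$)
$- 60 \left(\frac{4}{f{\left(0,1 \right)}} + \frac{4}{-4}\right) = - 60 \left(\frac{4}{1} + \frac{4}{-4}\right) = - 60 \left(4 \cdot 1 + 4 \left(- \frac{1}{4}\right)\right) = - 60 \left(4 - 1\right) = \left(-60\right) 3 = -180$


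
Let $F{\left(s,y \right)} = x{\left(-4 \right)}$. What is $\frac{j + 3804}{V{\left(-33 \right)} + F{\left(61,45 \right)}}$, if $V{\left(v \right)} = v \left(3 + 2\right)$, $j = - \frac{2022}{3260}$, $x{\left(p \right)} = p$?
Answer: $- \frac{6199509}{275470} \approx -22.505$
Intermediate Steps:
$F{\left(s,y \right)} = -4$
$j = - \frac{1011}{1630}$ ($j = \left(-2022\right) \frac{1}{3260} = - \frac{1011}{1630} \approx -0.62024$)
$V{\left(v \right)} = 5 v$ ($V{\left(v \right)} = v 5 = 5 v$)
$\frac{j + 3804}{V{\left(-33 \right)} + F{\left(61,45 \right)}} = \frac{- \frac{1011}{1630} + 3804}{5 \left(-33\right) - 4} = \frac{6199509}{1630 \left(-165 - 4\right)} = \frac{6199509}{1630 \left(-169\right)} = \frac{6199509}{1630} \left(- \frac{1}{169}\right) = - \frac{6199509}{275470}$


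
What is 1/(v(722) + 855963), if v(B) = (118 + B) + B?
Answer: 1/857525 ≈ 1.1661e-6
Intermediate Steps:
v(B) = 118 + 2*B
1/(v(722) + 855963) = 1/((118 + 2*722) + 855963) = 1/((118 + 1444) + 855963) = 1/(1562 + 855963) = 1/857525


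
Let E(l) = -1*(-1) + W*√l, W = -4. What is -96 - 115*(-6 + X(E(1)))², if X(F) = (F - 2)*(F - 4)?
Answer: -96811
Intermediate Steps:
E(l) = 1 - 4*√l (E(l) = -1*(-1) - 4*√l = 1 - 4*√l)
X(F) = (-4 + F)*(-2 + F) (X(F) = (-2 + F)*(-4 + F) = (-4 + F)*(-2 + F))
-96 - 115*(-6 + X(E(1)))² = -96 - 115*(-6 + (8 + (1 - 4*√1)² - 6*(1 - 4*√1)))² = -96 - 115*(-6 + (8 + (1 - 4*1)² - 6*(1 - 4*1)))² = -96 - 115*(-6 + (8 + (1 - 4)² - 6*(1 - 4)))² = -96 - 115*(-6 + (8 + (-3)² - 6*(-3)))² = -96 - 115*(-6 + (8 + 9 + 18))² = -96 - 115*(-6 + 35)² = -96 - 115*29² = -96 - 115*841 = -96 - 96715 = -96811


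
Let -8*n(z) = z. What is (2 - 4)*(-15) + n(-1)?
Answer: 241/8 ≈ 30.125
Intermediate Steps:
n(z) = -z/8
(2 - 4)*(-15) + n(-1) = (2 - 4)*(-15) - ⅛*(-1) = -2*(-15) + ⅛ = 30 + ⅛ = 241/8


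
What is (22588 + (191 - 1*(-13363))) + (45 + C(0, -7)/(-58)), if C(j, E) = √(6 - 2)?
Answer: 1049422/29 ≈ 36187.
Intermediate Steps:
C(j, E) = 2 (C(j, E) = √4 = 2)
(22588 + (191 - 1*(-13363))) + (45 + C(0, -7)/(-58)) = (22588 + (191 - 1*(-13363))) + (45 + 2/(-58)) = (22588 + (191 + 13363)) + (45 + 2*(-1/58)) = (22588 + 13554) + (45 - 1/29) = 36142 + 1304/29 = 1049422/29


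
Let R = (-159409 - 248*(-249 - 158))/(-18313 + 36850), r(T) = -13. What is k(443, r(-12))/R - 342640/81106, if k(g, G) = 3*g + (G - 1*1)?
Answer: -332847936025/790418523 ≈ -421.10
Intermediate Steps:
k(g, G) = -1 + G + 3*g (k(g, G) = 3*g + (G - 1) = 3*g + (-1 + G) = -1 + G + 3*g)
R = -19491/6179 (R = (-159409 - 248*(-407))/18537 = (-159409 + 100936)*(1/18537) = -58473*1/18537 = -19491/6179 ≈ -3.1544)
k(443, r(-12))/R - 342640/81106 = (-1 - 13 + 3*443)/(-19491/6179) - 342640/81106 = (-1 - 13 + 1329)*(-6179/19491) - 342640*1/81106 = 1315*(-6179/19491) - 171320/40553 = -8125385/19491 - 171320/40553 = -332847936025/790418523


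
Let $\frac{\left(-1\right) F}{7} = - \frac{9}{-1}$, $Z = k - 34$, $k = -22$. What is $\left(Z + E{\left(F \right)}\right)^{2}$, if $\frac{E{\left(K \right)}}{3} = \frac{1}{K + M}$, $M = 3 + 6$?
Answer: $\frac{1018081}{324} \approx 3142.2$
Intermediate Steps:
$M = 9$
$Z = -56$ ($Z = -22 - 34 = -56$)
$F = -63$ ($F = - 7 \left(- \frac{9}{-1}\right) = - 7 \left(\left(-9\right) \left(-1\right)\right) = \left(-7\right) 9 = -63$)
$E{\left(K \right)} = \frac{3}{9 + K}$ ($E{\left(K \right)} = \frac{3}{K + 9} = \frac{3}{9 + K}$)
$\left(Z + E{\left(F \right)}\right)^{2} = \left(-56 + \frac{3}{9 - 63}\right)^{2} = \left(-56 + \frac{3}{-54}\right)^{2} = \left(-56 + 3 \left(- \frac{1}{54}\right)\right)^{2} = \left(-56 - \frac{1}{18}\right)^{2} = \left(- \frac{1009}{18}\right)^{2} = \frac{1018081}{324}$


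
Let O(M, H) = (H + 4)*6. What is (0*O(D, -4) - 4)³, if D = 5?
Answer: -64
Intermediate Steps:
O(M, H) = 24 + 6*H (O(M, H) = (4 + H)*6 = 24 + 6*H)
(0*O(D, -4) - 4)³ = (0*(24 + 6*(-4)) - 4)³ = (0*(24 - 24) - 4)³ = (0*0 - 4)³ = (0 - 4)³ = (-4)³ = -64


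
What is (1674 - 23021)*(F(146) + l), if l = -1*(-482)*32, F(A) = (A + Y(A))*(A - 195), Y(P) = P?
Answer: -23823252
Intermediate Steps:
F(A) = 2*A*(-195 + A) (F(A) = (A + A)*(A - 195) = (2*A)*(-195 + A) = 2*A*(-195 + A))
l = 15424 (l = 482*32 = 15424)
(1674 - 23021)*(F(146) + l) = (1674 - 23021)*(2*146*(-195 + 146) + 15424) = -21347*(2*146*(-49) + 15424) = -21347*(-14308 + 15424) = -21347*1116 = -23823252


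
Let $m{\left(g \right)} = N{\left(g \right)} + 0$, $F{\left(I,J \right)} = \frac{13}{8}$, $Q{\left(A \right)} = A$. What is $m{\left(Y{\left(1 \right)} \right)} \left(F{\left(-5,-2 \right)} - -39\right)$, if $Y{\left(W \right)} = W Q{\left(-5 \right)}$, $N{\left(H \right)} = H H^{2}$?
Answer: $- \frac{40625}{8} \approx -5078.1$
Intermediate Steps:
$N{\left(H \right)} = H^{3}$
$F{\left(I,J \right)} = \frac{13}{8}$ ($F{\left(I,J \right)} = 13 \cdot \frac{1}{8} = \frac{13}{8}$)
$Y{\left(W \right)} = - 5 W$ ($Y{\left(W \right)} = W \left(-5\right) = - 5 W$)
$m{\left(g \right)} = g^{3}$ ($m{\left(g \right)} = g^{3} + 0 = g^{3}$)
$m{\left(Y{\left(1 \right)} \right)} \left(F{\left(-5,-2 \right)} - -39\right) = \left(\left(-5\right) 1\right)^{3} \left(\frac{13}{8} - -39\right) = \left(-5\right)^{3} \left(\frac{13}{8} + \left(-16 + 55\right)\right) = - 125 \left(\frac{13}{8} + 39\right) = \left(-125\right) \frac{325}{8} = - \frac{40625}{8}$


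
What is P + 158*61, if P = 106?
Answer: 9744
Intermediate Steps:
P + 158*61 = 106 + 158*61 = 106 + 9638 = 9744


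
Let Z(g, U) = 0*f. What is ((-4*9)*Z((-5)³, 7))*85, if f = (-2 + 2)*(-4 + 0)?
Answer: 0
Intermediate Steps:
f = 0 (f = 0*(-4) = 0)
Z(g, U) = 0 (Z(g, U) = 0*0 = 0)
((-4*9)*Z((-5)³, 7))*85 = (-4*9*0)*85 = -36*0*85 = 0*85 = 0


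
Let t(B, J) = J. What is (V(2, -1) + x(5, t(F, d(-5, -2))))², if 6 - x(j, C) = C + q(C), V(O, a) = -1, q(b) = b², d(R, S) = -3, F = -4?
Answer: 1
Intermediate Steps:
x(j, C) = 6 - C - C² (x(j, C) = 6 - (C + C²) = 6 + (-C - C²) = 6 - C - C²)
(V(2, -1) + x(5, t(F, d(-5, -2))))² = (-1 + (6 - 1*(-3) - 1*(-3)²))² = (-1 + (6 + 3 - 1*9))² = (-1 + (6 + 3 - 9))² = (-1 + 0)² = (-1)² = 1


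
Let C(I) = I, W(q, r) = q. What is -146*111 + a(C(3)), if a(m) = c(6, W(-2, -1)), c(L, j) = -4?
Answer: -16210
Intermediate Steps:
a(m) = -4
-146*111 + a(C(3)) = -146*111 - 4 = -16206 - 4 = -16210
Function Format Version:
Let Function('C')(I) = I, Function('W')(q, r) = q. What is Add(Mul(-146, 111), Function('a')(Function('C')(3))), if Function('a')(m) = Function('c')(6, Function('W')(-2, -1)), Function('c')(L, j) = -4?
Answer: -16210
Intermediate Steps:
Function('a')(m) = -4
Add(Mul(-146, 111), Function('a')(Function('C')(3))) = Add(Mul(-146, 111), -4) = Add(-16206, -4) = -16210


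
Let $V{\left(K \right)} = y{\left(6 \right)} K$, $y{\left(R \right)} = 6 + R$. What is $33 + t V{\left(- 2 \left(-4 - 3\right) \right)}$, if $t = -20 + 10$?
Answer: $-1647$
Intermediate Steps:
$t = -10$
$V{\left(K \right)} = 12 K$ ($V{\left(K \right)} = \left(6 + 6\right) K = 12 K$)
$33 + t V{\left(- 2 \left(-4 - 3\right) \right)} = 33 - 10 \cdot 12 \left(- 2 \left(-4 - 3\right)\right) = 33 - 10 \cdot 12 \left(\left(-2\right) \left(-7\right)\right) = 33 - 10 \cdot 12 \cdot 14 = 33 - 1680 = -1647$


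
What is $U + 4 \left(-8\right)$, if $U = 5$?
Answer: $-27$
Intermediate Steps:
$U + 4 \left(-8\right) = 5 + 4 \left(-8\right) = 5 - 32 = -27$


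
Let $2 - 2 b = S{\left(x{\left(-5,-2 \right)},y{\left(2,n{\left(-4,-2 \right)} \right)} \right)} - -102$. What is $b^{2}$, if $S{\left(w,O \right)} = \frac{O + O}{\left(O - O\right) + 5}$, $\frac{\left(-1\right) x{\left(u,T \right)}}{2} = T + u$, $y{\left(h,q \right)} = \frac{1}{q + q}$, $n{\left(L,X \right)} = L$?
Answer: $\frac{3996001}{1600} \approx 2497.5$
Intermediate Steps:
$y{\left(h,q \right)} = \frac{1}{2 q}$
$x{\left(u,T \right)} = - 2 T - 2 u$ ($x{\left(u,T \right)} = - 2 \left(T + u\right) = - 2 T - 2 u$)
$S{\left(w,O \right)} = \frac{2 O}{5}$ ($S{\left(w,O \right)} = \frac{2 O}{0 + 5} = \frac{2 O}{5}$)
$b = - \frac{1999}{40}$ ($b = 1 - \frac{\frac{2 \frac{1}{2 \left(-4\right)}}{5} - -102}{2} = 1 - \frac{\frac{2 \cdot \frac{1}{2} \left(- \frac{1}{4}\right)}{5} + 102}{2} = 1 - \frac{\frac{2}{5} \left(- \frac{1}{8}\right) + 102}{2} = 1 - \frac{- \frac{1}{20} + 102}{2} = 1 - \frac{2039}{40} = - \frac{1999}{40} \approx -49.975$)
$b^{2} = \left(- \frac{1999}{40}\right)^{2} = \frac{3996001}{1600}$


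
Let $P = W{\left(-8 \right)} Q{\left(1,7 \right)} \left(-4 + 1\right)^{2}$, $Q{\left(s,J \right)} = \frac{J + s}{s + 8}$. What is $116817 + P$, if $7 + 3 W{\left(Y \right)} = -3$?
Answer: $\frac{350371}{3} \approx 1.1679 \cdot 10^{5}$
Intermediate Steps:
$W{\left(Y \right)} = - \frac{10}{3}$ ($W{\left(Y \right)} = - \frac{7}{3} + \frac{1}{3} \left(-3\right) = - \frac{7}{3} - 1 = - \frac{10}{3}$)
$Q{\left(s,J \right)} = \frac{J + s}{8 + s}$
$P = - \frac{80}{3}$ ($P = - \frac{10 \frac{7 + 1}{8 + 1}}{3} \left(-4 + 1\right)^{2} = - \frac{10 \cdot \frac{1}{9} \cdot 8}{3} \left(-3\right)^{2} = - \frac{10 \cdot \frac{1}{9} \cdot 8}{3} \cdot 9 = \left(- \frac{10}{3}\right) \frac{8}{9} \cdot 9 = \left(- \frac{80}{27}\right) 9 = - \frac{80}{3} \approx -26.667$)
$116817 + P = 116817 - \frac{80}{3} = \frac{350371}{3}$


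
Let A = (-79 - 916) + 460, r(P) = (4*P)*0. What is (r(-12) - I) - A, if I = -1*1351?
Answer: 1886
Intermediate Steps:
r(P) = 0
I = -1351
A = -535 (A = -995 + 460 = -535)
(r(-12) - I) - A = (0 - 1*(-1351)) - 1*(-535) = (0 + 1351) + 535 = 1351 + 535 = 1886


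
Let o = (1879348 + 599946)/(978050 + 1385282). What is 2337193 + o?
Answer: 2761782743185/1181666 ≈ 2.3372e+6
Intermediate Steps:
o = 1239647/1181666 (o = 2479294/2363332 = 2479294*(1/2363332) = 1239647/1181666 ≈ 1.0491)
2337193 + o = 2337193 + 1239647/1181666 = 2761782743185/1181666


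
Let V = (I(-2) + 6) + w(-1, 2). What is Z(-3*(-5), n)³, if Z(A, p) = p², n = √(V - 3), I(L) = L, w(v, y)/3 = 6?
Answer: 6859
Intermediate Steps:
w(v, y) = 18 (w(v, y) = 3*6 = 18)
V = 22 (V = (-2 + 6) + 18 = 4 + 18 = 22)
n = √19 (n = √(22 - 3) = √19 ≈ 4.3589)
Z(-3*(-5), n)³ = ((√19)²)³ = 19³ = 6859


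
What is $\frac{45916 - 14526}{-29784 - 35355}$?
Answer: $- \frac{31390}{65139} \approx -0.48189$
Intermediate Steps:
$\frac{45916 - 14526}{-29784 - 35355} = \frac{31390}{-65139} = 31390 \left(- \frac{1}{65139}\right) = - \frac{31390}{65139}$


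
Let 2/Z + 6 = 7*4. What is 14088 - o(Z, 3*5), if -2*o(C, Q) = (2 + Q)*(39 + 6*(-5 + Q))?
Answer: 29859/2 ≈ 14930.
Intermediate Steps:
Z = 1/11 (Z = 2/(-6 + 7*4) = 2/(-6 + 28) = 2/22 = 2*(1/22) = 1/11 ≈ 0.090909)
o(C, Q) = -(2 + Q)*(9 + 6*Q)/2 (o(C, Q) = -(2 + Q)*(39 + 6*(-5 + Q))/2 = -(2 + Q)*(39 + (-30 + 6*Q))/2 = -(2 + Q)*(9 + 6*Q)/2)
14088 - o(Z, 3*5) = 14088 - (-9 - 3*(3*5)² - 63*5/2) = 14088 - (-9 - 3*15² - 21/2*15) = 14088 - (-9 - 3*225 - 315/2) = 14088 - (-9 - 675 - 315/2) = 14088 - 1*(-1683/2) = 14088 + 1683/2 = 29859/2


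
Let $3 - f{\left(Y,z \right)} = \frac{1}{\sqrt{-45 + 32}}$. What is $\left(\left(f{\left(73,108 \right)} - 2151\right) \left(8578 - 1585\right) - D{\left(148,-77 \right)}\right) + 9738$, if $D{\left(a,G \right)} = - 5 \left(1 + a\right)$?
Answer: $-15010481 + \frac{6993 i \sqrt{13}}{13} \approx -1.501 \cdot 10^{7} + 1939.5 i$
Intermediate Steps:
$D{\left(a,G \right)} = -5 - 5 a$
$f{\left(Y,z \right)} = 3 + \frac{i \sqrt{13}}{13}$ ($f{\left(Y,z \right)} = 3 - \frac{1}{\sqrt{-45 + 32}} = 3 - \frac{1}{\sqrt{-13}} = 3 - \frac{1}{i \sqrt{13}} = 3 - - \frac{i \sqrt{13}}{13} = 3 + \frac{i \sqrt{13}}{13}$)
$\left(\left(f{\left(73,108 \right)} - 2151\right) \left(8578 - 1585\right) - D{\left(148,-77 \right)}\right) + 9738 = \left(\left(\left(3 + \frac{i \sqrt{13}}{13}\right) - 2151\right) \left(8578 - 1585\right) - \left(-5 - 740\right)\right) + 9738 = \left(\left(-2148 + \frac{i \sqrt{13}}{13}\right) 6993 - \left(-5 - 740\right)\right) + 9738 = \left(\left(-15020964 + \frac{6993 i \sqrt{13}}{13}\right) - -745\right) + 9738 = \left(\left(-15020964 + \frac{6993 i \sqrt{13}}{13}\right) + 745\right) + 9738 = \left(-15020219 + \frac{6993 i \sqrt{13}}{13}\right) + 9738 = -15010481 + \frac{6993 i \sqrt{13}}{13}$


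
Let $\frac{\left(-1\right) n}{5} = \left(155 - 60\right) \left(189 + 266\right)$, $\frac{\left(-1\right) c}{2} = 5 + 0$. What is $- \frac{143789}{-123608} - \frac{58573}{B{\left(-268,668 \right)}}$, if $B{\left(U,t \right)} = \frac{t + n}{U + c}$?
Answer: $- \frac{1981765058179}{26632208856} \approx -74.412$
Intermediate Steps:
$c = -10$ ($c = - 2 \left(5 + 0\right) = \left(-2\right) 5 = -10$)
$n = -216125$ ($n = - 5 \left(155 - 60\right) \left(189 + 266\right) = - 5 \cdot 95 \cdot 455 = \left(-5\right) 43225 = -216125$)
$B{\left(U,t \right)} = \frac{-216125 + t}{-10 + U}$ ($B{\left(U,t \right)} = \frac{t - 216125}{U - 10} = \frac{-216125 + t}{-10 + U}$)
$- \frac{143789}{-123608} - \frac{58573}{B{\left(-268,668 \right)}} = - \frac{143789}{-123608} - \frac{58573}{\frac{1}{-10 - 268} \left(-216125 + 668\right)} = \left(-143789\right) \left(- \frac{1}{123608}\right) - \frac{58573}{\frac{1}{-278} \left(-215457\right)} = \frac{143789}{123608} - \frac{58573}{\left(- \frac{1}{278}\right) \left(-215457\right)} = \frac{143789}{123608} - \frac{58573}{\frac{215457}{278}} = \frac{143789}{123608} - \frac{16283294}{215457} = - \frac{1981765058179}{26632208856}$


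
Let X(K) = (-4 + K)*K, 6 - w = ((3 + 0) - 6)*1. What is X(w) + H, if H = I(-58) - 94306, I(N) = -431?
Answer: -94692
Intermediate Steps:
w = 9 (w = 6 - ((3 + 0) - 6) = 6 - (3 - 6) = 6 - (-3) = 6 - 1*(-3) = 6 + 3 = 9)
H = -94737 (H = -431 - 94306 = -94737)
X(K) = K*(-4 + K)
X(w) + H = 9*(-4 + 9) - 94737 = 9*5 - 94737 = 45 - 94737 = -94692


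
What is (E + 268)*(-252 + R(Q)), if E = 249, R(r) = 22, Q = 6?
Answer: -118910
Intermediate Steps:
(E + 268)*(-252 + R(Q)) = (249 + 268)*(-252 + 22) = 517*(-230) = -118910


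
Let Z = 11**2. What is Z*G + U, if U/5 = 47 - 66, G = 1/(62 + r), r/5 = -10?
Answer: -1019/12 ≈ -84.917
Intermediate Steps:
r = -50 (r = 5*(-10) = -50)
Z = 121
G = 1/12 (G = 1/(62 - 50) = 1/12 ≈ 0.083333)
U = -95 (U = 5*(47 - 66) = 5*(-19) = -95)
Z*G + U = 121*(1/12) - 95 = 121/12 - 95 = -1019/12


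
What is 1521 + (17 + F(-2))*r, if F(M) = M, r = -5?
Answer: 1446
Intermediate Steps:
1521 + (17 + F(-2))*r = 1521 + (17 - 2)*(-5) = 1521 + 15*(-5) = 1521 - 75 = 1446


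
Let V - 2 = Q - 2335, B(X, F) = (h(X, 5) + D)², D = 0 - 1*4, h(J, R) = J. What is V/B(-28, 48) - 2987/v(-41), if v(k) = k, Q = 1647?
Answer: 1515281/20992 ≈ 72.184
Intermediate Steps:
D = -4 (D = 0 - 4 = -4)
B(X, F) = (-4 + X)² (B(X, F) = (X - 4)² = (-4 + X)²)
V = -686 (V = 2 + (1647 - 2335) = 2 - 688 = -686)
V/B(-28, 48) - 2987/v(-41) = -686/(-4 - 28)² - 2987/(-41) = -686/((-32)²) - 2987*(-1/41) = -686/1024 + 2987/41 = -686*1/1024 + 2987/41 = -343/512 + 2987/41 = 1515281/20992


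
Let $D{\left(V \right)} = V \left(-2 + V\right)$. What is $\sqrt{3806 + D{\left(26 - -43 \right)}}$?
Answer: $\sqrt{8429} \approx 91.81$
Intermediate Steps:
$\sqrt{3806 + D{\left(26 - -43 \right)}} = \sqrt{3806 + \left(26 - -43\right) \left(-2 + \left(26 - -43\right)\right)} = \sqrt{3806 + \left(26 + 43\right) \left(-2 + \left(26 + 43\right)\right)} = \sqrt{3806 + 69 \left(-2 + 69\right)} = \sqrt{3806 + 69 \cdot 67} = \sqrt{3806 + 4623} = \sqrt{8429}$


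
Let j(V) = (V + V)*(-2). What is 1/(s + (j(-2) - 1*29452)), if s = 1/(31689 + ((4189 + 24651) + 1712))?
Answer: -62241/1832624003 ≈ -3.3963e-5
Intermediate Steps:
j(V) = -4*V (j(V) = (2*V)*(-2) = -4*V)
s = 1/62241 (s = 1/(31689 + (28840 + 1712)) = 1/(31689 + 30552) = 1/62241 ≈ 1.6067e-5)
1/(s + (j(-2) - 1*29452)) = 1/(1/62241 + (-4*(-2) - 1*29452)) = 1/(1/62241 + (8 - 29452)) = 1/(1/62241 - 29444) = 1/(-1832624003/62241) = -62241/1832624003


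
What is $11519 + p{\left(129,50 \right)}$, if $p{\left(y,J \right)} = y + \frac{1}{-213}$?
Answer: $\frac{2481023}{213} \approx 11648.0$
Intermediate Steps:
$p{\left(y,J \right)} = - \frac{1}{213} + y$ ($p{\left(y,J \right)} = y - \frac{1}{213} = - \frac{1}{213} + y$)
$11519 + p{\left(129,50 \right)} = 11519 + \left(- \frac{1}{213} + 129\right) = 11519 + \frac{27476}{213} = \frac{2481023}{213}$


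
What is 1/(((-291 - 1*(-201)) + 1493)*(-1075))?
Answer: -1/1508225 ≈ -6.6303e-7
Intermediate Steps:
1/(((-291 - 1*(-201)) + 1493)*(-1075)) = 1/(((-291 + 201) + 1493)*(-1075)) = 1/((-90 + 1493)*(-1075)) = 1/(1403*(-1075)) = 1/(-1508225) = -1/1508225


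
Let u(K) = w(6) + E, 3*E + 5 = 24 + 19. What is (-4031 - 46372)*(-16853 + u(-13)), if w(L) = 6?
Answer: 848500903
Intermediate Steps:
E = 38/3 (E = -5/3 + (24 + 19)/3 = -5/3 + (⅓)*43 = -5/3 + 43/3 = 38/3 ≈ 12.667)
u(K) = 56/3 (u(K) = 6 + 38/3 = 56/3)
(-4031 - 46372)*(-16853 + u(-13)) = (-4031 - 46372)*(-16853 + 56/3) = -50403*(-50503/3) = 848500903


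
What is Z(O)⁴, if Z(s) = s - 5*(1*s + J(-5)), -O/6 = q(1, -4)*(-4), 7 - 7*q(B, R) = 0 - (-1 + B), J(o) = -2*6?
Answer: 1679616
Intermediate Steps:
J(o) = -12
q(B, R) = 6/7 + B/7 (q(B, R) = 1 - (0 - (-1 + B))/7 = 1 - (0 + (1 - B))/7 = 1 - (1 - B)/7 = 1 + (-⅐ + B/7) = 6/7 + B/7)
O = 24 (O = -6*(6/7 + (⅐)*1)*(-4) = -6*(6/7 + ⅐)*(-4) = -6*(-4) = 24)
Z(s) = 60 - 4*s (Z(s) = s - 5*(1*s - 12) = s - 5*(s - 12) = s - 5*(-12 + s) = s + (60 - 5*s) = 60 - 4*s)
Z(O)⁴ = (60 - 4*24)⁴ = (60 - 96)⁴ = (-36)⁴ = 1679616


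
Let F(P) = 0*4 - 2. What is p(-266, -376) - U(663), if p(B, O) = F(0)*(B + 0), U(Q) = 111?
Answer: 421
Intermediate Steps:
F(P) = -2 (F(P) = 0 - 2 = -2)
p(B, O) = -2*B (p(B, O) = -2*(B + 0) = -2*B)
p(-266, -376) - U(663) = -2*(-266) - 1*111 = 532 - 111 = 421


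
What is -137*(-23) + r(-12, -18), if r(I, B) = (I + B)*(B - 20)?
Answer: 4291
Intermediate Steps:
r(I, B) = (-20 + B)*(B + I) (r(I, B) = (B + I)*(-20 + B) = (-20 + B)*(B + I))
-137*(-23) + r(-12, -18) = -137*(-23) + ((-18)² - 20*(-18) - 20*(-12) - 18*(-12)) = 3151 + (324 + 360 + 240 + 216) = 3151 + 1140 = 4291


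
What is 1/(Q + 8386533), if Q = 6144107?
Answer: 1/14530640 ≈ 6.8820e-8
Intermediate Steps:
1/(Q + 8386533) = 1/(6144107 + 8386533) = 1/14530640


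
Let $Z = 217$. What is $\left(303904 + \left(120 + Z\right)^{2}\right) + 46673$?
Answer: $464146$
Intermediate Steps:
$\left(303904 + \left(120 + Z\right)^{2}\right) + 46673 = \left(303904 + \left(120 + 217\right)^{2}\right) + 46673 = \left(303904 + 337^{2}\right) + 46673 = \left(303904 + 113569\right) + 46673 = 417473 + 46673 = 464146$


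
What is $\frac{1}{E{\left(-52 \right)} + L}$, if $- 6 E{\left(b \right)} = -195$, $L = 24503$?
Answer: $\frac{2}{49071} \approx 4.0757 \cdot 10^{-5}$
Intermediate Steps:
$E{\left(b \right)} = \frac{65}{2}$ ($E{\left(b \right)} = \left(- \frac{1}{6}\right) \left(-195\right) = \frac{65}{2}$)
$\frac{1}{E{\left(-52 \right)} + L} = \frac{1}{\frac{65}{2} + 24503} = \frac{1}{\frac{49071}{2}} = \frac{2}{49071}$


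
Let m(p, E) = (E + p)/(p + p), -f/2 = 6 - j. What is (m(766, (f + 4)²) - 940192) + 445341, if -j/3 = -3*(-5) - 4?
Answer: -379052745/766 ≈ -4.9485e+5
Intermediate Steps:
j = -33 (j = -3*(-3*(-5) - 4) = -3*(15 - 4) = -3*11 = -33)
f = -78 (f = -2*(6 - 1*(-33)) = -2*(6 + 33) = -2*39 = -78)
m(p, E) = (E + p)/(2*p) (m(p, E) = (E + p)/((2*p)) = (E + p)*(1/(2*p)) = (E + p)/(2*p))
(m(766, (f + 4)²) - 940192) + 445341 = ((½)*((-78 + 4)² + 766)/766 - 940192) + 445341 = ((½)*(1/766)*((-74)² + 766) - 940192) + 445341 = ((½)*(1/766)*(5476 + 766) - 940192) + 445341 = ((½)*(1/766)*6242 - 940192) + 445341 = (3121/766 - 940192) + 445341 = -720183951/766 + 445341 = -379052745/766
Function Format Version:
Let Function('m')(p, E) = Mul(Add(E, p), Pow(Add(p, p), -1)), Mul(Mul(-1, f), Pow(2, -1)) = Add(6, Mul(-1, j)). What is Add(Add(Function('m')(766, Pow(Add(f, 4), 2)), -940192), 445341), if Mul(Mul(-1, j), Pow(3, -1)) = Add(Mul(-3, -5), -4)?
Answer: Rational(-379052745, 766) ≈ -4.9485e+5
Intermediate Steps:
j = -33 (j = Mul(-3, Add(Mul(-3, -5), -4)) = Mul(-3, Add(15, -4)) = Mul(-3, 11) = -33)
f = -78 (f = Mul(-2, Add(6, Mul(-1, -33))) = Mul(-2, Add(6, 33)) = Mul(-2, 39) = -78)
Function('m')(p, E) = Mul(Rational(1, 2), Pow(p, -1), Add(E, p)) (Function('m')(p, E) = Mul(Add(E, p), Pow(Mul(2, p), -1)) = Mul(Add(E, p), Mul(Rational(1, 2), Pow(p, -1))) = Mul(Rational(1, 2), Pow(p, -1), Add(E, p)))
Add(Add(Function('m')(766, Pow(Add(f, 4), 2)), -940192), 445341) = Add(Add(Mul(Rational(1, 2), Pow(766, -1), Add(Pow(Add(-78, 4), 2), 766)), -940192), 445341) = Add(Add(Mul(Rational(1, 2), Rational(1, 766), Add(Pow(-74, 2), 766)), -940192), 445341) = Add(Add(Mul(Rational(1, 2), Rational(1, 766), Add(5476, 766)), -940192), 445341) = Add(Add(Mul(Rational(1, 2), Rational(1, 766), 6242), -940192), 445341) = Add(Add(Rational(3121, 766), -940192), 445341) = Add(Rational(-720183951, 766), 445341) = Rational(-379052745, 766)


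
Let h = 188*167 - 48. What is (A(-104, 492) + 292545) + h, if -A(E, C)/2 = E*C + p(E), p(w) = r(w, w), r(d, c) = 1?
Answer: 426227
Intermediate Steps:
p(w) = 1
h = 31348 (h = 31396 - 48 = 31348)
A(E, C) = -2 - 2*C*E (A(E, C) = -2*(E*C + 1) = -2*(C*E + 1) = -2*(1 + C*E) = -2 - 2*C*E)
(A(-104, 492) + 292545) + h = ((-2 - 2*492*(-104)) + 292545) + 31348 = ((-2 + 102336) + 292545) + 31348 = (102334 + 292545) + 31348 = 394879 + 31348 = 426227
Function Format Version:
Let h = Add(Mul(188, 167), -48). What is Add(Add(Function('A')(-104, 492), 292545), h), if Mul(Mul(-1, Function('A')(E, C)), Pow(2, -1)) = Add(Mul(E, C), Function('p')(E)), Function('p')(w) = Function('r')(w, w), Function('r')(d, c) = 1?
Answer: 426227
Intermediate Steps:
Function('p')(w) = 1
h = 31348 (h = Add(31396, -48) = 31348)
Function('A')(E, C) = Add(-2, Mul(-2, C, E)) (Function('A')(E, C) = Mul(-2, Add(Mul(E, C), 1)) = Mul(-2, Add(Mul(C, E), 1)) = Mul(-2, Add(1, Mul(C, E))) = Add(-2, Mul(-2, C, E)))
Add(Add(Function('A')(-104, 492), 292545), h) = Add(Add(Add(-2, Mul(-2, 492, -104)), 292545), 31348) = Add(Add(Add(-2, 102336), 292545), 31348) = Add(Add(102334, 292545), 31348) = Add(394879, 31348) = 426227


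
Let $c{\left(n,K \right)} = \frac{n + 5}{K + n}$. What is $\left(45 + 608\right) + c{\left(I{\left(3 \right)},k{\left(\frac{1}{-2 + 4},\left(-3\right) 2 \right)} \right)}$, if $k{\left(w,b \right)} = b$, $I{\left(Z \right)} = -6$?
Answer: $\frac{7837}{12} \approx 653.08$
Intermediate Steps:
$c{\left(n,K \right)} = \frac{5 + n}{K + n}$
$\left(45 + 608\right) + c{\left(I{\left(3 \right)},k{\left(\frac{1}{-2 + 4},\left(-3\right) 2 \right)} \right)} = \left(45 + 608\right) + \frac{5 - 6}{\left(-3\right) 2 - 6} = 653 + \frac{1}{-6 - 6} \left(-1\right) = 653 + \frac{1}{-12} \left(-1\right) = 653 - - \frac{1}{12} = 653 + \frac{1}{12} = \frac{7837}{12}$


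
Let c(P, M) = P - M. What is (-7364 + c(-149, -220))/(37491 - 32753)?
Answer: -7293/4738 ≈ -1.5393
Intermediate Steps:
(-7364 + c(-149, -220))/(37491 - 32753) = (-7364 + (-149 - 1*(-220)))/(37491 - 32753) = (-7364 + (-149 + 220))/4738 = (-7364 + 71)*(1/4738) = -7293*1/4738 = -7293/4738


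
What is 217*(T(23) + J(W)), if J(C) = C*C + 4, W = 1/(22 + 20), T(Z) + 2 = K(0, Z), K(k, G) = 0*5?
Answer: 109399/252 ≈ 434.12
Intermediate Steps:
K(k, G) = 0
T(Z) = -2 (T(Z) = -2 + 0 = -2)
W = 1/42 ≈ 0.023810
J(C) = 4 + C² (J(C) = C² + 4 = 4 + C²)
217*(T(23) + J(W)) = 217*(-2 + (4 + (1/42)²)) = 217*(-2 + (4 + 1/1764)) = 217*(-2 + 7057/1764) = 217*(3529/1764) = 109399/252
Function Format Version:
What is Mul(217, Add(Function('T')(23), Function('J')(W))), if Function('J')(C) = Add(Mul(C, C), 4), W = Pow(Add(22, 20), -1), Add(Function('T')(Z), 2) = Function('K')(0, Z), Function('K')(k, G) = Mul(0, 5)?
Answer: Rational(109399, 252) ≈ 434.12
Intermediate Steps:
Function('K')(k, G) = 0
Function('T')(Z) = -2 (Function('T')(Z) = Add(-2, 0) = -2)
W = Rational(1, 42) (W = Pow(42, -1) = Rational(1, 42) ≈ 0.023810)
Function('J')(C) = Add(4, Pow(C, 2)) (Function('J')(C) = Add(Pow(C, 2), 4) = Add(4, Pow(C, 2)))
Mul(217, Add(Function('T')(23), Function('J')(W))) = Mul(217, Add(-2, Add(4, Pow(Rational(1, 42), 2)))) = Mul(217, Add(-2, Add(4, Rational(1, 1764)))) = Mul(217, Add(-2, Rational(7057, 1764))) = Mul(217, Rational(3529, 1764)) = Rational(109399, 252)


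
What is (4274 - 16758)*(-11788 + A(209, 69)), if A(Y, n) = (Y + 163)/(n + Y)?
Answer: 20453111464/139 ≈ 1.4714e+8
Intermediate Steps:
A(Y, n) = (163 + Y)/(Y + n)
(4274 - 16758)*(-11788 + A(209, 69)) = (4274 - 16758)*(-11788 + (163 + 209)/(209 + 69)) = -12484*(-11788 + 372/278) = -12484*(-11788 + (1/278)*372) = -12484*(-11788 + 186/139) = -12484*(-1638346/139) = 20453111464/139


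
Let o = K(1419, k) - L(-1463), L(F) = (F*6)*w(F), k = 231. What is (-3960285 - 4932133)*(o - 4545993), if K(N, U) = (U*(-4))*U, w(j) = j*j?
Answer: -167029841104391610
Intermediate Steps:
w(j) = j**2
K(N, U) = -4*U**2 (K(N, U) = (-4*U)*U = -4*U**2)
L(F) = 6*F**3 (L(F) = (F*6)*F**2 = (6*F)*F**2 = 6*F**3)
o = 18787945638 (o = -4*231**2 - 6*(-1463)**3 = -4*53361 - 6*(-3131359847) = -213444 - 1*(-18788159082) = -213444 + 18788159082 = 18787945638)
(-3960285 - 4932133)*(o - 4545993) = (-3960285 - 4932133)*(18787945638 - 4545993) = -8892418*18783399645 = -167029841104391610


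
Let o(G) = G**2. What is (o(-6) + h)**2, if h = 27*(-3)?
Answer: 2025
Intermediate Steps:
h = -81
(o(-6) + h)**2 = ((-6)**2 - 81)**2 = (36 - 81)**2 = (-45)**2 = 2025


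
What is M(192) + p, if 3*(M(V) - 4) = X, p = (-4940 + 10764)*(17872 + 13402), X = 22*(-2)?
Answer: 546419296/3 ≈ 1.8214e+8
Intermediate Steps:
X = -44
p = 182139776 (p = 5824*31274 = 182139776)
M(V) = -32/3 (M(V) = 4 + (⅓)*(-44) = 4 - 44/3 = -32/3)
M(192) + p = -32/3 + 182139776 = 546419296/3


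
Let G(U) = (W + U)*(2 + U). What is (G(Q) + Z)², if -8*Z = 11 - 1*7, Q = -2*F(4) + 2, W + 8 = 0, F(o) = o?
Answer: 12321/4 ≈ 3080.3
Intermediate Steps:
W = -8 (W = -8 + 0 = -8)
Q = -6 (Q = -2*4 + 2 = -8 + 2 = -6)
Z = -½ (Z = -(11 - 1*7)/8 = -(11 - 7)/8 = -⅛*4 = -½ ≈ -0.50000)
G(U) = (-8 + U)*(2 + U)
(G(Q) + Z)² = ((-16 + (-6)² - 6*(-6)) - ½)² = ((-16 + 36 + 36) - ½)² = (56 - ½)² = (111/2)² = 12321/4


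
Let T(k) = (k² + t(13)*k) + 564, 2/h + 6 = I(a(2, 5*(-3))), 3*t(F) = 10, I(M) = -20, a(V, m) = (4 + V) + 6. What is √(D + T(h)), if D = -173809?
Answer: 7*I*√5377674/39 ≈ 416.23*I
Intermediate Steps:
a(V, m) = 10 + V
t(F) = 10/3 (t(F) = (⅓)*10 = 10/3)
h = -1/13 (h = 2/(-6 - 20) = 2/(-26) = 2*(-1/26) = -1/13 ≈ -0.076923)
T(k) = 564 + k² + 10*k/3 (T(k) = (k² + 10*k/3) + 564 = 564 + k² + 10*k/3)
√(D + T(h)) = √(-173809 + (564 + (-1/13)² + (10/3)*(-1/13))) = √(-173809 + (564 + 1/169 - 10/39)) = √(-173809 + 285821/507) = √(-87835342/507) = 7*I*√5377674/39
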